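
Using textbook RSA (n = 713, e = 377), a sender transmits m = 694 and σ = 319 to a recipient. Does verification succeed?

fails

σ^377 mod 713 = 19
σ^377 mod 713 = 19, but m = 694.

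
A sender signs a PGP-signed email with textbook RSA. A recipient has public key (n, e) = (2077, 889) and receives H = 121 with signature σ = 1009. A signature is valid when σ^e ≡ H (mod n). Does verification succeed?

σ^889 mod 2077 = 892
σ^889 mod 2077 = 892, but H = 121.

fails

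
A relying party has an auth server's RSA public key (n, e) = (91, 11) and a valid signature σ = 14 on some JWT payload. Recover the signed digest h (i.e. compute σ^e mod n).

Squares mod 91: σ^1≡14, σ^2≡14, σ^4≡14, σ^8≡14
11 = 8 + 2 + 1, so σ^11 ≡ 14·14·14 ≡ 14 (mod 91)

14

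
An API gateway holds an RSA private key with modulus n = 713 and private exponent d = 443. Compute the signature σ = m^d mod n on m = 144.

515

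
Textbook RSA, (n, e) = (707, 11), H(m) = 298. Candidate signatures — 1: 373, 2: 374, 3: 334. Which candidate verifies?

1

Candidate 1: Squares mod 707: 373^1≡373, 373^2≡557, 373^4≡583, 373^8≡529; 11 = 8 + 2 + 1, so 373^11 ≡ 529·557·373 ≡ 298 (mod 707)
  → matches H(m) = 298
Candidate 2: Squares mod 707: 374^1≡374, 374^2≡597, 374^4≡81, 374^8≡198; 11 = 8 + 2 + 1, so 374^11 ≡ 198·597·374 ≡ 334 (mod 707)
Candidate 3: Squares mod 707: 334^1≡334, 334^2≡557, 334^4≡583, 334^8≡529; 11 = 8 + 2 + 1, so 334^11 ≡ 529·557·334 ≡ 409 (mod 707)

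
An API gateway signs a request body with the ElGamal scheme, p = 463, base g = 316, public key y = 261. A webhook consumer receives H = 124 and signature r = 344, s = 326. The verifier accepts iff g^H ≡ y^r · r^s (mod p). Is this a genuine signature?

Left side g^H mod p:
Squares mod 463: 316^1≡316, 316^2≡311, 316^4≡417, 316^8≡264, 316^16≡246, 316^32≡326, 316^64≡249
124 = 64 + 32 + 16 + 8 + 4, so 316^124 ≡ 249·326·246·264·417 ≡ 172 (mod 463)
Right side y^r · r^s mod p:
Squares mod 463: 261^1≡261, 261^2≡60, 261^4≡359, 261^8≡167, 261^16≡109, 261^32≡306, 261^64≡110, 261^128≡62, 261^256≡140
344 = 256 + 64 + 16 + 8, so 261^344 ≡ 140·110·109·167 ≡ 72 (mod 463)
Squares mod 463: 344^1≡344, 344^2≡271, 344^4≡287, 344^8≡418, 344^16≡173, 344^32≡297, 344^64≡239, 344^128≡172, 344^256≡415
326 = 256 + 64 + 4 + 2, so 344^326 ≡ 415·239·287·271 ≡ 205 (mod 463)
72·205 = 14760 ≡ 407 (mod 463)
172 ≠ 407, so verification fails.

forged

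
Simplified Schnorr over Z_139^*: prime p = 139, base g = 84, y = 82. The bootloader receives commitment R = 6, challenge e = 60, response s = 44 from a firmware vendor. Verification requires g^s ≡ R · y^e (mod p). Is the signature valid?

g^s mod p:
84^2 = 7056 ≡ 106
84^4 ≡ 106^2 = 11236 ≡ 116
84^8 ≡ 116^2 = 13456 ≡ 112
84^16 ≡ 112^2 = 12544 ≡ 34
84^32 ≡ 34^2 = 1156 ≡ 44
44 = 32 + 8 + 4, so 84^44 ≡ 44·112·116 ≡ 80 (mod 139)
R · y^e mod p:
82^2 = 6724 ≡ 52
82^4 ≡ 52^2 = 2704 ≡ 63
82^8 ≡ 63^2 = 3969 ≡ 77
82^16 ≡ 77^2 = 5929 ≡ 91
82^32 ≡ 91^2 = 8281 ≡ 80
60 = 32 + 16 + 8 + 4, so 82^60 ≡ 80·91·77·63 ≡ 106 (mod 139)
6·106 = 636 ≡ 80 (mod 139)
80 ≡ 80 (mod 139); signature holds.

valid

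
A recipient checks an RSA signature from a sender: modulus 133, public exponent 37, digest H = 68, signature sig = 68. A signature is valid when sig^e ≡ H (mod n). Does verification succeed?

Squares mod 133: sig^1≡68, sig^2≡102, sig^4≡30, sig^8≡102, sig^16≡30, sig^32≡102
37 = 32 + 4 + 1, so sig^37 ≡ 102·30·68 ≡ 68 (mod 133)
68 = H, so the signature checks out.

passes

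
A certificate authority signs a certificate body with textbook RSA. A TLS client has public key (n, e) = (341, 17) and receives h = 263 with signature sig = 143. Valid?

no

sig^2 ≡ 143^2 = 20449 ≡ 330
sig^4 ≡ 330^2 = 108900 ≡ 121
sig^8 ≡ 121^2 = 14641 ≡ 319
sig^16 ≡ 319^2 = 101761 ≡ 143
17 = 16 + 1, so sig^17 ≡ 143·143 ≡ 330 (mod 341)
sig^17 mod 341 = 330, but h = 263.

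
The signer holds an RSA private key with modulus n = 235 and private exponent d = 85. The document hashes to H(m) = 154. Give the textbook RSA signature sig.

(H(m))^2 ≡ 154^2 = 23716 ≡ 216
(H(m))^4 ≡ 216^2 = 46656 ≡ 126
(H(m))^8 ≡ 126^2 = 15876 ≡ 131
(H(m))^16 ≡ 131^2 = 17161 ≡ 6
(H(m))^32 ≡ 6^2 = 36
(H(m))^64 ≡ 36^2 = 1296 ≡ 121
85 = 64 + 16 + 4 + 1, so (H(m))^85 ≡ 121·6·126·154 ≡ 229 (mod 235)

229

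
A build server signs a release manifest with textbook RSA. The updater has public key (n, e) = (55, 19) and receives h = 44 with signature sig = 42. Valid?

no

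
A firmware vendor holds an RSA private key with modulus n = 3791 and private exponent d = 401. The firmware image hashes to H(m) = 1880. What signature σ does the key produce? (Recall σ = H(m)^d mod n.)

(H(m))^2 ≡ 1880^2 = 3534400 ≡ 1188
(H(m))^4 ≡ 1188^2 = 1411344 ≡ 1092
(H(m))^8 ≡ 1092^2 = 1192464 ≡ 2090
(H(m))^16 ≡ 2090^2 = 4368100 ≡ 868
(H(m))^32 ≡ 868^2 = 753424 ≡ 2806
(H(m))^64 ≡ 2806^2 = 7873636 ≡ 3520
(H(m))^128 ≡ 3520^2 = 12390400 ≡ 1412
(H(m))^256 ≡ 1412^2 = 1993744 ≡ 3469
401 = 256 + 128 + 16 + 1, so (H(m))^401 ≡ 3469·1412·868·1880 ≡ 1795 (mod 3791)

1795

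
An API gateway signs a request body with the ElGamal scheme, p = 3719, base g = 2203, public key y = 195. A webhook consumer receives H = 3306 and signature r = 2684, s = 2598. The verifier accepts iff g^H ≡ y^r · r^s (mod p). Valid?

Left side g^H mod p:
2203^2 = 4853209 ≡ 3633
2203^4 ≡ 3633^2 = 13198689 ≡ 3677
2203^8 ≡ 3677^2 = 13520329 ≡ 1764
2203^16 ≡ 1764^2 = 3111696 ≡ 2612
2203^32 ≡ 2612^2 = 6822544 ≡ 1898
2203^64 ≡ 1898^2 = 3602404 ≡ 2412
2203^128 ≡ 2412^2 = 5817744 ≡ 1228
2203^256 ≡ 1228^2 = 1507984 ≡ 1789
2203^512 ≡ 1789^2 = 3200521 ≡ 2181
2203^1024 ≡ 2181^2 = 4756761 ≡ 160
2203^2048 ≡ 160^2 = 25600 ≡ 3286
3306 = 2048 + 1024 + 128 + 64 + 32 + 8 + 2, so 2203^3306 ≡ 3286·160·1228·2412·1898·1764·3633 ≡ 3005 (mod 3719)
Right side y^r · r^s mod p:
195^2 = 38025 ≡ 835
195^4 ≡ 835^2 = 697225 ≡ 1772
195^8 ≡ 1772^2 = 3139984 ≡ 1148
195^16 ≡ 1148^2 = 1317904 ≡ 1378
195^32 ≡ 1378^2 = 1898884 ≡ 2194
195^64 ≡ 2194^2 = 4813636 ≡ 1250
195^128 ≡ 1250^2 = 1562500 ≡ 520
195^256 ≡ 520^2 = 270400 ≡ 2632
195^512 ≡ 2632^2 = 6927424 ≡ 2646
195^1024 ≡ 2646^2 = 7001316 ≡ 2158
195^2048 ≡ 2158^2 = 4656964 ≡ 776
2684 = 2048 + 512 + 64 + 32 + 16 + 8 + 4, so 195^2684 ≡ 776·2646·1250·2194·1378·1148·1772 ≡ 338 (mod 3719)
2684^2 = 7203856 ≡ 153
2684^4 ≡ 153^2 = 23409 ≡ 1095
2684^8 ≡ 1095^2 = 1199025 ≡ 1507
2684^16 ≡ 1507^2 = 2271049 ≡ 2459
2684^32 ≡ 2459^2 = 6046681 ≡ 3306
2684^64 ≡ 3306^2 = 10929636 ≡ 3214
2684^128 ≡ 3214^2 = 10329796 ≡ 2133
2684^256 ≡ 2133^2 = 4549689 ≡ 1352
2684^512 ≡ 1352^2 = 1827904 ≡ 1875
2684^1024 ≡ 1875^2 = 3515625 ≡ 1170
2684^2048 ≡ 1170^2 = 1368900 ≡ 308
2598 = 2048 + 512 + 32 + 4 + 2, so 2684^2598 ≡ 308·1875·3306·1095·153 ≡ 1291 (mod 3719)
338·1291 = 436358 ≡ 1235 (mod 3719)
3005 ≠ 1235, so verification fails.

no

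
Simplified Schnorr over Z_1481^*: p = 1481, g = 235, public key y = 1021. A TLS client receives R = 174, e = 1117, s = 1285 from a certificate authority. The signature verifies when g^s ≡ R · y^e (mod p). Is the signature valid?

g^s mod p:
Squares mod 1481: 235^1≡235, 235^2≡428, 235^4≡1021, 235^8≡1298, 235^16≡907, 235^32≡694, 235^64≡311, 235^128≡456, 235^256≡596, 235^512≡1257, 235^1024≡1303
1285 = 1024 + 256 + 4 + 1, so 235^1285 ≡ 1303·596·1021·235 ≡ 1148 (mod 1481)
R · y^e mod p:
Squares mod 1481: 1021^1≡1021, 1021^2≡1298, 1021^4≡907, 1021^8≡694, 1021^16≡311, 1021^32≡456, 1021^64≡596, 1021^128≡1257, 1021^256≡1303, 1021^512≡583, 1021^1024≡740
1117 = 1024 + 64 + 16 + 8 + 4 + 1, so 1021^1117 ≡ 740·596·311·694·907·1021 ≡ 1267 (mod 1481)
174·1267 = 220458 ≡ 1270 (mod 1481)
1148 ≠ 1270; the check fails.

invalid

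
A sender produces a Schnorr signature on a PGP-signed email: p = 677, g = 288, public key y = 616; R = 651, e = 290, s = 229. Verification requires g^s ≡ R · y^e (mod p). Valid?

no

g^s mod p:
288^2 = 82944 ≡ 350
288^4 ≡ 350^2 = 122500 ≡ 640
288^8 ≡ 640^2 = 409600 ≡ 15
288^16 ≡ 15^2 = 225
288^32 ≡ 225^2 = 50625 ≡ 527
288^64 ≡ 527^2 = 277729 ≡ 159
288^128 ≡ 159^2 = 25281 ≡ 232
229 = 128 + 64 + 32 + 4 + 1, so 288^229 ≡ 232·159·527·640·288 ≡ 313 (mod 677)
R · y^e mod p:
616^2 = 379456 ≡ 336
616^4 ≡ 336^2 = 112896 ≡ 514
616^8 ≡ 514^2 = 264196 ≡ 166
616^16 ≡ 166^2 = 27556 ≡ 476
616^32 ≡ 476^2 = 226576 ≡ 458
616^64 ≡ 458^2 = 209764 ≡ 571
616^128 ≡ 571^2 = 326041 ≡ 404
616^256 ≡ 404^2 = 163216 ≡ 59
290 = 256 + 32 + 2, so 616^290 ≡ 59·458·336 ≡ 145 (mod 677)
651·145 = 94395 ≡ 292 (mod 677)
313 ≠ 292; the check fails.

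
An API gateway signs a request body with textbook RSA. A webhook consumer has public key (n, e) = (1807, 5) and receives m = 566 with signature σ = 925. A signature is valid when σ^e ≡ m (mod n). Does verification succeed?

fails

σ^5 mod 1807 = 1241
The recovered value 1241 does not match the digest 566.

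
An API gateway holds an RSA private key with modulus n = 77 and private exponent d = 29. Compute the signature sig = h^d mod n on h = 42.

49

Squares mod 77: h^1≡42, h^2≡70, h^4≡49, h^8≡14, h^16≡42
29 = 16 + 8 + 4 + 1, so h^29 ≡ 42·14·49·42 ≡ 49 (mod 77)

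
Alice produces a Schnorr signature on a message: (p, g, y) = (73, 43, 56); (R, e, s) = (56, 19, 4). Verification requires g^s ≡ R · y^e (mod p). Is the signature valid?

g^s mod p:
43^4 mod 73 = 65
R · y^e mod p:
56^19 mod 73 = 52
56·52 = 2912 ≡ 65 (mod 73)
65 ≡ 65 (mod 73); signature holds.

valid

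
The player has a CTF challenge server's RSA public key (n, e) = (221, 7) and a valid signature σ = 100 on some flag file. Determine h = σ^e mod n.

Squares mod 221: σ^1≡100, σ^2≡55, σ^4≡152
7 = 4 + 2 + 1, so σ^7 ≡ 152·55·100 ≡ 178 (mod 221)

178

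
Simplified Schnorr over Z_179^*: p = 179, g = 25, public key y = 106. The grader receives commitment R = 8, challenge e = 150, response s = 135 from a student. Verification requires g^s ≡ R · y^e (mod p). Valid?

no

g^s mod p:
Squares mod 179: 25^1≡25, 25^2≡88, 25^4≡47, 25^8≡61, 25^16≡141, 25^32≡12, 25^64≡144, 25^128≡151
135 = 128 + 4 + 2 + 1, so 25^135 ≡ 151·47·88·25 ≡ 125 (mod 179)
R · y^e mod p:
Squares mod 179: 106^1≡106, 106^2≡138, 106^4≡70, 106^8≡67, 106^16≡14, 106^32≡17, 106^64≡110, 106^128≡107
150 = 128 + 16 + 4 + 2, so 106^150 ≡ 107·14·70·138 ≡ 141 (mod 179)
8·141 = 1128 ≡ 54 (mod 179)
125 ≠ 54; the check fails.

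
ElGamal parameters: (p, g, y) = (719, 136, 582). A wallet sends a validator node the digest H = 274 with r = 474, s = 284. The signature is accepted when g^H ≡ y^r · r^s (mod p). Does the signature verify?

Left side g^H mod p:
Squares mod 719: 136^1≡136, 136^2≡521, 136^4≡378, 136^8≡522, 136^16≡702, 136^32≡289, 136^64≡117, 136^128≡28, 136^256≡65
274 = 256 + 16 + 2, so 136^274 ≡ 65·702·521 ≡ 214 (mod 719)
Right side y^r · r^s mod p:
Squares mod 719: 582^1≡582, 582^2≡75, 582^4≡592, 582^8≡311, 582^16≡375, 582^32≡420, 582^64≡245, 582^128≡348, 582^256≡312
474 = 256 + 128 + 64 + 16 + 8 + 2, so 582^474 ≡ 312·348·245·375·311·75 ≡ 332 (mod 719)
Squares mod 719: 474^1≡474, 474^2≡348, 474^4≡312, 474^8≡279, 474^16≡189, 474^32≡490, 474^64≡673, 474^128≡678, 474^256≡243
284 = 256 + 16 + 8 + 4, so 474^284 ≡ 243·189·279·312 ≡ 672 (mod 719)
332·672 = 223104 ≡ 214 (mod 719)
214 ≡ 214 (mod 719), so the signature is genuine.

verifies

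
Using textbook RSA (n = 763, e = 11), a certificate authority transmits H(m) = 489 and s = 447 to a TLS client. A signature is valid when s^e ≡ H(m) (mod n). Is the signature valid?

s^2 ≡ 447^2 = 199809 ≡ 666
s^4 ≡ 666^2 = 443556 ≡ 253
s^8 ≡ 253^2 = 64009 ≡ 680
11 = 8 + 2 + 1, so s^11 ≡ 680·666·447 ≡ 489 (mod 763)
Since 489 equals the digest 489, verification succeeds.

valid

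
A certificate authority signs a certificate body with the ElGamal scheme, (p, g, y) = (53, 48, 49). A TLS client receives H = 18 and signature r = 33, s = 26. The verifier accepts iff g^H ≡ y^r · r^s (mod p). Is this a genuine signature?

Left side g^H mod p:
48^2 = 2304 ≡ 25
48^4 ≡ 25^2 = 625 ≡ 42
48^8 ≡ 42^2 = 1764 ≡ 15
48^16 ≡ 15^2 = 225 ≡ 13
18 = 16 + 2, so 48^18 ≡ 13·25 ≡ 7 (mod 53)
Right side y^r · r^s mod p:
49^2 = 2401 ≡ 16
49^4 ≡ 16^2 = 256 ≡ 44
49^8 ≡ 44^2 = 1936 ≡ 28
49^16 ≡ 28^2 = 784 ≡ 42
49^32 ≡ 42^2 = 1764 ≡ 15
33 = 32 + 1, so 49^33 ≡ 15·49 ≡ 46 (mod 53)
33^2 = 1089 ≡ 29
33^4 ≡ 29^2 = 841 ≡ 46
33^8 ≡ 46^2 = 2116 ≡ 49
33^16 ≡ 49^2 = 2401 ≡ 16
26 = 16 + 8 + 2, so 33^26 ≡ 16·49·29 ≡ 52 (mod 53)
46·52 = 2392 ≡ 7 (mod 53)
7 ≡ 7 (mod 53), so the signature is genuine.

genuine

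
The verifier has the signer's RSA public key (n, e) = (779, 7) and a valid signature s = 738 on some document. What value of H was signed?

Squares mod 779: s^1≡738, s^2≡123, s^4≡328
7 = 4 + 2 + 1, so s^7 ≡ 328·123·738 ≡ 492 (mod 779)

492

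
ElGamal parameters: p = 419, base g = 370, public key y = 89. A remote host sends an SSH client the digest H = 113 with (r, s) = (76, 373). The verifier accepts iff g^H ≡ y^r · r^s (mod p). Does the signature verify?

Left side g^H mod p:
370^2 = 136900 ≡ 306
370^4 ≡ 306^2 = 93636 ≡ 199
370^8 ≡ 199^2 = 39601 ≡ 215
370^16 ≡ 215^2 = 46225 ≡ 135
370^32 ≡ 135^2 = 18225 ≡ 208
370^64 ≡ 208^2 = 43264 ≡ 107
113 = 64 + 32 + 16 + 1, so 370^113 ≡ 107·208·135·370 ≡ 171 (mod 419)
Right side y^r · r^s mod p:
89^2 = 7921 ≡ 379
89^4 ≡ 379^2 = 143641 ≡ 343
89^8 ≡ 343^2 = 117649 ≡ 329
89^16 ≡ 329^2 = 108241 ≡ 139
89^32 ≡ 139^2 = 19321 ≡ 47
89^64 ≡ 47^2 = 2209 ≡ 114
76 = 64 + 8 + 4, so 89^76 ≡ 114·329·343 ≡ 1 (mod 419)
76^2 = 5776 ≡ 329
76^4 ≡ 329^2 = 108241 ≡ 139
76^8 ≡ 139^2 = 19321 ≡ 47
76^16 ≡ 47^2 = 2209 ≡ 114
76^32 ≡ 114^2 = 12996 ≡ 7
76^64 ≡ 7^2 = 49
76^128 ≡ 49^2 = 2401 ≡ 306
76^256 ≡ 306^2 = 93636 ≡ 199
373 = 256 + 64 + 32 + 16 + 4 + 1, so 76^373 ≡ 199·49·7·114·139·76 ≡ 171 (mod 419)
1·171 = 171 ≡ 171 (mod 419)
171 ≡ 171 (mod 419), so the signature is genuine.

verifies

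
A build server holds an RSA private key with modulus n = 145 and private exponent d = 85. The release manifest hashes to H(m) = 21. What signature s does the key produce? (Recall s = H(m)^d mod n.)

21

Squares mod 145: (H(m))^1≡21, (H(m))^2≡6, (H(m))^4≡36, (H(m))^8≡136, (H(m))^16≡81, (H(m))^32≡36, (H(m))^64≡136
85 = 64 + 16 + 4 + 1, so (H(m))^85 ≡ 136·81·36·21 ≡ 21 (mod 145)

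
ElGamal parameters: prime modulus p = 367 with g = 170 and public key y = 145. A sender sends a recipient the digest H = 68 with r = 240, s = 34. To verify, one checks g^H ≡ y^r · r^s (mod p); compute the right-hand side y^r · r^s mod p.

228

Squares mod 367: 145^1≡145, 145^2≡106, 145^4≡226, 145^8≡63, 145^16≡299, 145^32≡220, 145^64≡323, 145^128≡101
240 = 128 + 64 + 32 + 16, so 145^240 ≡ 101·323·220·299 ≡ 190 (mod 367)
Squares mod 367: 240^1≡240, 240^2≡348, 240^4≡361, 240^8≡36, 240^16≡195, 240^32≡224
34 = 32 + 2, so 240^34 ≡ 224·348 ≡ 148 (mod 367)
y^r · r^s ≡ 190·148 = 28120 ≡ 228 (mod 367)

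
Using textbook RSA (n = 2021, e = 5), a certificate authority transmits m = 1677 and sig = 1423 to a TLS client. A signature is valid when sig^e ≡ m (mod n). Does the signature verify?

Squares mod 2021: sig^1≡1423, sig^2≡1908, sig^4≡643
5 = 4 + 1, so sig^5 ≡ 643·1423 ≡ 1497 (mod 2021)
1497 ≠ 1677, so verification fails.

does not verify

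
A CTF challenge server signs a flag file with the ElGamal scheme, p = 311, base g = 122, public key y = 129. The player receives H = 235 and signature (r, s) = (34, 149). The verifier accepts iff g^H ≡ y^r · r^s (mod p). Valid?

Left side g^H mod p:
Squares mod 311: 122^1≡122, 122^2≡267, 122^4≡70, 122^8≡235, 122^16≡178, 122^32≡273, 122^64≡200, 122^128≡192
235 = 128 + 64 + 32 + 8 + 2 + 1, so 122^235 ≡ 192·200·273·235·267·122 ≡ 165 (mod 311)
Right side y^r · r^s mod p:
Squares mod 311: 129^1≡129, 129^2≡158, 129^4≡84, 129^8≡214, 129^16≡79, 129^32≡21
34 = 32 + 2, so 129^34 ≡ 21·158 ≡ 208 (mod 311)
Squares mod 311: 34^1≡34, 34^2≡223, 34^4≡280, 34^8≡28, 34^16≡162, 34^32≡120, 34^64≡94, 34^128≡128
149 = 128 + 16 + 4 + 1, so 34^149 ≡ 128·162·280·34 ≡ 92 (mod 311)
208·92 = 19136 ≡ 165 (mod 311)
165 ≡ 165 (mod 311), so the signature is genuine.

yes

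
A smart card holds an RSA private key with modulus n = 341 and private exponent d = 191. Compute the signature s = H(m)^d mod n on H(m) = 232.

(H(m))^191 mod 341 = 232

232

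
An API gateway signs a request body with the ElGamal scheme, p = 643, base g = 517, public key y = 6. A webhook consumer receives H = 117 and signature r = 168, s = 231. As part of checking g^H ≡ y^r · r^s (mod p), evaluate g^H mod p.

150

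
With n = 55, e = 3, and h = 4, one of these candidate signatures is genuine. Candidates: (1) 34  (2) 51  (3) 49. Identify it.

3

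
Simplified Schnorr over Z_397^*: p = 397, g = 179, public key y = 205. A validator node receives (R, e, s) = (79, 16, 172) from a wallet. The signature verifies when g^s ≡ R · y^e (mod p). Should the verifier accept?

accept

g^s mod p:
Squares mod 397: 179^1≡179, 179^2≡281, 179^4≡355, 179^8≡176, 179^16≡10, 179^32≡100, 179^64≡75, 179^128≡67
172 = 128 + 32 + 8 + 4, so 179^172 ≡ 67·100·176·355 ≡ 144 (mod 397)
R · y^e mod p:
Squares mod 397: 205^1≡205, 205^2≡340, 205^4≡73, 205^8≡168, 205^16≡37
205^16 ≡ 37 (mod 397)
79·37 = 2923 ≡ 144 (mod 397)
144 ≡ 144 (mod 397); signature holds.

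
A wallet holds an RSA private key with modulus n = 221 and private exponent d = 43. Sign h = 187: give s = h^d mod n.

34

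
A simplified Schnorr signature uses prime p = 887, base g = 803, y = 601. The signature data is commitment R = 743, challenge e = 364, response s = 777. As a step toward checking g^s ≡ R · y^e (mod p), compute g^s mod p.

319

Squares mod 887: 803^1≡803, 803^2≡847, 803^4≡713, 803^8≡118, 803^16≡619, 803^32≡864, 803^64≡529, 803^128≡436, 803^256≡278, 803^512≡115
777 = 512 + 256 + 8 + 1, so 803^777 ≡ 115·278·118·803 ≡ 319 (mod 887)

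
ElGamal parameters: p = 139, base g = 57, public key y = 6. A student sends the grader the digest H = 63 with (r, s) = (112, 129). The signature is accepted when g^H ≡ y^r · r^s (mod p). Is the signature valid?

Left side g^H mod p:
Squares mod 139: 57^1≡57, 57^2≡52, 57^4≡63, 57^8≡77, 57^16≡91, 57^32≡80
63 = 32 + 16 + 8 + 4 + 2 + 1, so 57^63 ≡ 80·91·77·63·52·57 ≡ 44 (mod 139)
Right side y^r · r^s mod p:
Squares mod 139: 6^1≡6, 6^2≡36, 6^4≡45, 6^8≡79, 6^16≡125, 6^32≡57, 6^64≡52
112 = 64 + 32 + 16, so 6^112 ≡ 52·57·125 ≡ 65 (mod 139)
Squares mod 139: 112^1≡112, 112^2≡34, 112^4≡44, 112^8≡129, 112^16≡100, 112^32≡131, 112^64≡64, 112^128≡65
129 = 128 + 1, so 112^129 ≡ 65·112 ≡ 52 (mod 139)
65·52 = 3380 ≡ 44 (mod 139)
44 ≡ 44 (mod 139), so the signature is genuine.

valid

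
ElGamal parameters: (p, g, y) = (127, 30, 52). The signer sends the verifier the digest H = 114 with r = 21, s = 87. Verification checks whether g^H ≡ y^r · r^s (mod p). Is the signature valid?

Left side g^H mod p:
30^2 = 900 ≡ 11
30^4 ≡ 11^2 = 121
30^8 ≡ 121^2 = 14641 ≡ 36
30^16 ≡ 36^2 = 1296 ≡ 26
30^32 ≡ 26^2 = 676 ≡ 41
30^64 ≡ 41^2 = 1681 ≡ 30
114 = 64 + 32 + 16 + 2, so 30^114 ≡ 30·41·26·11 ≡ 117 (mod 127)
Right side y^r · r^s mod p:
52^2 = 2704 ≡ 37
52^4 ≡ 37^2 = 1369 ≡ 99
52^8 ≡ 99^2 = 9801 ≡ 22
52^16 ≡ 22^2 = 484 ≡ 103
21 = 16 + 4 + 1, so 52^21 ≡ 103·99·52 ≡ 19 (mod 127)
21^2 = 441 ≡ 60
21^4 ≡ 60^2 = 3600 ≡ 44
21^8 ≡ 44^2 = 1936 ≡ 31
21^16 ≡ 31^2 = 961 ≡ 72
21^32 ≡ 72^2 = 5184 ≡ 104
21^64 ≡ 104^2 = 10816 ≡ 21
87 = 64 + 16 + 4 + 2 + 1, so 21^87 ≡ 21·72·44·60·21 ≡ 73 (mod 127)
19·73 = 1387 ≡ 117 (mod 127)
117 ≡ 117 (mod 127), so the signature is genuine.

valid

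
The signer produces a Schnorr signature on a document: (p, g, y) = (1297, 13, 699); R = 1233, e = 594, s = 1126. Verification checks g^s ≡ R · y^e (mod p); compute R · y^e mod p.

64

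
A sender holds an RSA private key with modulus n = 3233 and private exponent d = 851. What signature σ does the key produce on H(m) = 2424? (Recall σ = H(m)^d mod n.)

(H(m))^2 ≡ 2424^2 = 5875776 ≡ 1415
(H(m))^4 ≡ 1415^2 = 2002225 ≡ 998
(H(m))^8 ≡ 998^2 = 996004 ≡ 240
(H(m))^16 ≡ 240^2 = 57600 ≡ 2639
(H(m))^32 ≡ 2639^2 = 6964321 ≡ 439
(H(m))^64 ≡ 439^2 = 192721 ≡ 1974
(H(m))^128 ≡ 1974^2 = 3896676 ≡ 911
(H(m))^256 ≡ 911^2 = 829921 ≡ 2273
(H(m))^512 ≡ 2273^2 = 5166529 ≡ 195
851 = 512 + 256 + 64 + 16 + 2 + 1, so (H(m))^851 ≡ 195·2273·1974·2639·1415·2424 ≡ 1988 (mod 3233)

1988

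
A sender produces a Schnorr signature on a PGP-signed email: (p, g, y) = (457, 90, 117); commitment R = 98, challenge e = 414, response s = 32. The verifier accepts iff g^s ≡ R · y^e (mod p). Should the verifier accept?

accept

g^s mod p:
90^2 = 8100 ≡ 331
90^4 ≡ 331^2 = 109561 ≡ 338
90^8 ≡ 338^2 = 114244 ≡ 451
90^16 ≡ 451^2 = 203401 ≡ 36
90^32 ≡ 36^2 = 1296 ≡ 382
R · y^e mod p:
117^2 = 13689 ≡ 436
117^4 ≡ 436^2 = 190096 ≡ 441
117^8 ≡ 441^2 = 194481 ≡ 256
117^16 ≡ 256^2 = 65536 ≡ 185
117^32 ≡ 185^2 = 34225 ≡ 407
117^64 ≡ 407^2 = 165649 ≡ 215
117^128 ≡ 215^2 = 46225 ≡ 68
117^256 ≡ 68^2 = 4624 ≡ 54
414 = 256 + 128 + 16 + 8 + 4 + 2, so 117^414 ≡ 54·68·185·256·441·436 ≡ 321 (mod 457)
98·321 = 31458 ≡ 382 (mod 457)
382 ≡ 382 (mod 457); signature holds.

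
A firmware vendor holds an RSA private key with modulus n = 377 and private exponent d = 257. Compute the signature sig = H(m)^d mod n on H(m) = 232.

319

(H(m))^257 mod 377 = 319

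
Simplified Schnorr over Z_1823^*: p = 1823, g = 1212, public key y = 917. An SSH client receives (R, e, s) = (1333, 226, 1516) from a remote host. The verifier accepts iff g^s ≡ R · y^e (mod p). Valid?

yes

g^s mod p:
1212^2 = 1468944 ≡ 1429
1212^4 ≡ 1429^2 = 2042041 ≡ 281
1212^8 ≡ 281^2 = 78961 ≡ 572
1212^16 ≡ 572^2 = 327184 ≡ 867
1212^32 ≡ 867^2 = 751689 ≡ 613
1212^64 ≡ 613^2 = 375769 ≡ 231
1212^128 ≡ 231^2 = 53361 ≡ 494
1212^256 ≡ 494^2 = 244036 ≡ 1577
1212^512 ≡ 1577^2 = 2486929 ≡ 357
1212^1024 ≡ 357^2 = 127449 ≡ 1662
1516 = 1024 + 256 + 128 + 64 + 32 + 8 + 4, so 1212^1516 ≡ 1662·1577·494·231·613·572·281 ≡ 842 (mod 1823)
R · y^e mod p:
917^2 = 840889 ≡ 486
917^4 ≡ 486^2 = 236196 ≡ 1029
917^8 ≡ 1029^2 = 1058841 ≡ 1501
917^16 ≡ 1501^2 = 2253001 ≡ 1596
917^32 ≡ 1596^2 = 2547216 ≡ 485
917^64 ≡ 485^2 = 235225 ≡ 58
917^128 ≡ 58^2 = 3364 ≡ 1541
226 = 128 + 64 + 32 + 2, so 917^226 ≡ 1541·58·485·486 ≡ 348 (mod 1823)
1333·348 = 463884 ≡ 842 (mod 1823)
842 ≡ 842 (mod 1823); signature holds.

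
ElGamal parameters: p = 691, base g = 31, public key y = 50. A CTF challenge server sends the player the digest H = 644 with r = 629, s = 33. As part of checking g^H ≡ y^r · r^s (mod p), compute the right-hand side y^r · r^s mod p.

50^629 mod 691 = 408
629^33 mod 691 = 475
y^r · r^s ≡ 408·475 = 193800 ≡ 320 (mod 691)

320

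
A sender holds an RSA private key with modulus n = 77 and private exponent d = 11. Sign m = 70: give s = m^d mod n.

m^11 mod 77 = 70

70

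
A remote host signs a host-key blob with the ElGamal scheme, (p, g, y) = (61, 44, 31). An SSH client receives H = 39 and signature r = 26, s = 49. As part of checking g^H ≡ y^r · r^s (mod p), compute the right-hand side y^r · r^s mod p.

8

Squares mod 61: 31^1≡31, 31^2≡46, 31^4≡42, 31^8≡56, 31^16≡25
26 = 16 + 8 + 2, so 31^26 ≡ 25·56·46 ≡ 45 (mod 61)
Squares mod 61: 26^1≡26, 26^2≡5, 26^4≡25, 26^8≡15, 26^16≡42, 26^32≡56
49 = 32 + 16 + 1, so 26^49 ≡ 56·42·26 ≡ 30 (mod 61)
y^r · r^s ≡ 45·30 = 1350 ≡ 8 (mod 61)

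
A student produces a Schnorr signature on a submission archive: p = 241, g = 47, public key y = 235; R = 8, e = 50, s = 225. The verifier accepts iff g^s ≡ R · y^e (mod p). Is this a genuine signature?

genuine

g^s mod p:
Squares mod 241: 47^1≡47, 47^2≡40, 47^4≡154, 47^8≡98, 47^16≡205, 47^32≡91, 47^64≡87, 47^128≡98
225 = 128 + 64 + 32 + 1, so 47^225 ≡ 98·87·91·47 ≡ 233 (mod 241)
R · y^e mod p:
Squares mod 241: 235^1≡235, 235^2≡36, 235^4≡91, 235^8≡87, 235^16≡98, 235^32≡205
50 = 32 + 16 + 2, so 235^50 ≡ 205·98·36 ≡ 240 (mod 241)
8·240 = 1920 ≡ 233 (mod 241)
233 ≡ 233 (mod 241); signature holds.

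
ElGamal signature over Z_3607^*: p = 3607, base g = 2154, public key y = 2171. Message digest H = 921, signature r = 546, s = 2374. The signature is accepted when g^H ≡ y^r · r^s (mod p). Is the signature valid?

invalid

Left side g^H mod p:
2154^2 = 4639716 ≡ 1114
2154^4 ≡ 1114^2 = 1240996 ≡ 188
2154^8 ≡ 188^2 = 35344 ≡ 2881
2154^16 ≡ 2881^2 = 8300161 ≡ 454
2154^32 ≡ 454^2 = 206116 ≡ 517
2154^64 ≡ 517^2 = 267289 ≡ 371
2154^128 ≡ 371^2 = 137641 ≡ 575
2154^256 ≡ 575^2 = 330625 ≡ 2388
2154^512 ≡ 2388^2 = 5702544 ≡ 3484
921 = 512 + 256 + 128 + 16 + 8 + 1, so 2154^921 ≡ 3484·2388·575·454·2881·2154 ≡ 305 (mod 3607)
Right side y^r · r^s mod p:
2171^2 = 4713241 ≡ 2499
2171^4 ≡ 2499^2 = 6245001 ≡ 1284
2171^8 ≡ 1284^2 = 1648656 ≡ 257
2171^16 ≡ 257^2 = 66049 ≡ 1123
2171^32 ≡ 1123^2 = 1261129 ≡ 2286
2171^64 ≡ 2286^2 = 5225796 ≡ 2860
2171^128 ≡ 2860^2 = 8179600 ≡ 2531
2171^256 ≡ 2531^2 = 6405961 ≡ 3536
2171^512 ≡ 3536^2 = 12503296 ≡ 1434
546 = 512 + 32 + 2, so 2171^546 ≡ 1434·2286·2499 ≡ 1040 (mod 3607)
546^2 = 298116 ≡ 2342
546^4 ≡ 2342^2 = 5484964 ≡ 2324
546^8 ≡ 2324^2 = 5400976 ≡ 1297
546^16 ≡ 1297^2 = 1682209 ≡ 1347
546^32 ≡ 1347^2 = 1814409 ≡ 88
546^64 ≡ 88^2 = 7744 ≡ 530
546^128 ≡ 530^2 = 280900 ≡ 3161
546^256 ≡ 3161^2 = 9991921 ≡ 531
546^512 ≡ 531^2 = 281961 ≡ 615
546^1024 ≡ 615^2 = 378225 ≡ 3097
546^2048 ≡ 3097^2 = 9591409 ≡ 396
2374 = 2048 + 256 + 64 + 4 + 2, so 546^2374 ≡ 396·531·530·2324·2342 ≡ 2090 (mod 3607)
1040·2090 = 2173600 ≡ 2186 (mod 3607)
305 ≠ 2186, so verification fails.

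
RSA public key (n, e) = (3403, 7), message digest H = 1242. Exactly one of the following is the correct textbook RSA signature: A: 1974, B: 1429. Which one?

Candidate A: 1974^7 mod 3403 = 2161
Candidate B: 1429^7 mod 3403 = 1242
  → matches H = 1242

B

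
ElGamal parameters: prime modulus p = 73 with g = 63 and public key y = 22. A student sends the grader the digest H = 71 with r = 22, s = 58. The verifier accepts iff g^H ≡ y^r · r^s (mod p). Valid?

no

Left side g^H mod p:
63^2 = 3969 ≡ 27
63^4 ≡ 27^2 = 729 ≡ 72
63^8 ≡ 72^2 = 5184 ≡ 1
63^16 ≡ 1^2 = 1
63^32 ≡ 1^2 = 1
63^64 ≡ 1^2 = 1
71 = 64 + 4 + 2 + 1, so 63^71 ≡ 1·72·27·63 ≡ 51 (mod 73)
Right side y^r · r^s mod p:
22^2 = 484 ≡ 46
22^4 ≡ 46^2 = 2116 ≡ 72
22^8 ≡ 72^2 = 5184 ≡ 1
22^16 ≡ 1^2 = 1
22 = 16 + 4 + 2, so 22^22 ≡ 1·72·46 ≡ 27 (mod 73)
22^2 = 484 ≡ 46
22^4 ≡ 46^2 = 2116 ≡ 72
22^8 ≡ 72^2 = 5184 ≡ 1
22^16 ≡ 1^2 = 1
22^32 ≡ 1^2 = 1
58 = 32 + 16 + 8 + 2, so 22^58 ≡ 1·1·1·46 ≡ 46 (mod 73)
27·46 = 1242 ≡ 1 (mod 73)
51 ≠ 1, so verification fails.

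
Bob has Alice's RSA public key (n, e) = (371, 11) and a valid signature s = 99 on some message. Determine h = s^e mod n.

225

s^11 mod 371 = 225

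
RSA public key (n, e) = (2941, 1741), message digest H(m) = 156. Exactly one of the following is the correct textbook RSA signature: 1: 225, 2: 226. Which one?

Candidate 1: Squares mod 2941: 225^1≡225, 225^2≡628, 225^4≡290, 225^8≡1752, 225^16≡2041, 225^32≡1225, 225^64≡715, 225^128≡2432, 225^256≡273, 225^512≡1004, 225^1024≡2194; 1741 = 1024 + 512 + 128 + 64 + 8 + 4 + 1, so 225^1741 ≡ 2194·1004·2432·715·1752·290·225 ≡ 888 (mod 2941)
Candidate 2: Squares mod 2941: 226^1≡226, 226^2≡1079, 226^4≡2546, 226^8≡152, 226^16≡2517, 226^32≡375, 226^64≡2398, 226^128≡749, 226^256≡2211, 226^512≡579, 226^1024≡2908; 1741 = 1024 + 512 + 128 + 64 + 8 + 4 + 1, so 226^1741 ≡ 2908·579·749·2398·152·2546·226 ≡ 156 (mod 2941)
  → matches H(m) = 156

2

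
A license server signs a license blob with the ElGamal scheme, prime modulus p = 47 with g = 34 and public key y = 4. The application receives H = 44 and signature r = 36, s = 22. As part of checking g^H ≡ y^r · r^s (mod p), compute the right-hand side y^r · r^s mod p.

42

4^2 = 16
4^4 ≡ 16^2 = 256 ≡ 21
4^8 ≡ 21^2 = 441 ≡ 18
4^16 ≡ 18^2 = 324 ≡ 42
4^32 ≡ 42^2 = 1764 ≡ 25
36 = 32 + 4, so 4^36 ≡ 25·21 ≡ 8 (mod 47)
36^2 = 1296 ≡ 27
36^4 ≡ 27^2 = 729 ≡ 24
36^8 ≡ 24^2 = 576 ≡ 12
36^16 ≡ 12^2 = 144 ≡ 3
22 = 16 + 4 + 2, so 36^22 ≡ 3·24·27 ≡ 17 (mod 47)
y^r · r^s ≡ 8·17 = 136 ≡ 42 (mod 47)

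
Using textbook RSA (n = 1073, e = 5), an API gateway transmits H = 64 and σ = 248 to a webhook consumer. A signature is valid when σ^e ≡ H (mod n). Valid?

Squares mod 1073: σ^1≡248, σ^2≡343, σ^4≡692
5 = 4 + 1, so σ^5 ≡ 692·248 ≡ 1009 (mod 1073)
1009 ≠ 64, so verification fails.

no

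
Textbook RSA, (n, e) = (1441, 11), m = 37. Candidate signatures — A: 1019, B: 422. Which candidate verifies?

Candidate A: 1019^2 = 1038361 ≡ 841; 1019^4 ≡ 841^2 = 707281 ≡ 1191; 1019^8 ≡ 1191^2 = 1418481 ≡ 537; 11 = 8 + 2 + 1, so 1019^11 ≡ 537·841·1019 ≡ 1404 (mod 1441)
Candidate B: 422^2 = 178084 ≡ 841; 422^4 ≡ 841^2 = 707281 ≡ 1191; 422^8 ≡ 1191^2 = 1418481 ≡ 537; 11 = 8 + 2 + 1, so 422^11 ≡ 537·841·422 ≡ 37 (mod 1441)
  → matches m = 37

B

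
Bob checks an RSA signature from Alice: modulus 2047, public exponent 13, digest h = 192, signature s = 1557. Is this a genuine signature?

forged

Squares mod 2047: s^1≡1557, s^2≡601, s^4≡929, s^8≡1254
13 = 8 + 4 + 1, so s^13 ≡ 1254·929·1557 ≡ 1268 (mod 2047)
s^13 mod 2047 = 1268, but h = 192.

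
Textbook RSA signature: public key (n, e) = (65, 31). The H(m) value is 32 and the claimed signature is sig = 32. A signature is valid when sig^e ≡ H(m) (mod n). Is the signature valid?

sig^31 mod 65 = 33
33 ≠ 32, so verification fails.

invalid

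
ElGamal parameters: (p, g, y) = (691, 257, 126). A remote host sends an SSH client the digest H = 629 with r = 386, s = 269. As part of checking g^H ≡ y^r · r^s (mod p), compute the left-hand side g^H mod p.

457

257^2 = 66049 ≡ 404
257^4 ≡ 404^2 = 163216 ≡ 140
257^8 ≡ 140^2 = 19600 ≡ 252
257^16 ≡ 252^2 = 63504 ≡ 623
257^32 ≡ 623^2 = 388129 ≡ 478
257^64 ≡ 478^2 = 228484 ≡ 454
257^128 ≡ 454^2 = 206116 ≡ 198
257^256 ≡ 198^2 = 39204 ≡ 508
257^512 ≡ 508^2 = 258064 ≡ 321
629 = 512 + 64 + 32 + 16 + 4 + 1, so 257^629 ≡ 321·454·478·623·140·257 ≡ 457 (mod 691)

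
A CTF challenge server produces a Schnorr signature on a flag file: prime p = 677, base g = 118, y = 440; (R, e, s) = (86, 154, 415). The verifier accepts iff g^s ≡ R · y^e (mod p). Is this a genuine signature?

forged

g^s mod p:
118^415 mod 677 = 328
R · y^e mod p:
440^154 mod 677 = 591
86·591 = 50826 ≡ 51 (mod 677)
328 ≠ 51; the check fails.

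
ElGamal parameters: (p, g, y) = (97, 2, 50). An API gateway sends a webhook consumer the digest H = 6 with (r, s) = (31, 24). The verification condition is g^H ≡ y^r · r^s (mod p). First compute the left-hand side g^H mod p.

64

2^2 = 4
2^4 ≡ 4^2 = 16
6 = 4 + 2, so 2^6 ≡ 16·4 ≡ 64 (mod 97)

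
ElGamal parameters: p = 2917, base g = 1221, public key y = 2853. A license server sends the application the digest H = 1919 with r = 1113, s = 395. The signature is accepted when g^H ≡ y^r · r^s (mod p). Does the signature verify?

verifies

Left side g^H mod p:
Squares mod 2917: 1221^1≡1221, 1221^2≡254, 1221^4≡342, 1221^8≡284, 1221^16≡1897, 1221^32≡1948, 1221^64≡2604, 1221^128≡1708, 1221^256≡264, 1221^512≡2605, 1221^1024≡1083
1919 = 1024 + 512 + 256 + 64 + 32 + 16 + 8 + 4 + 2 + 1, so 1221^1919 ≡ 1083·2605·264·2604·1948·1897·284·342·254·1221 ≡ 529 (mod 2917)
Right side y^r · r^s mod p:
Squares mod 2917: 2853^1≡2853, 2853^2≡1179, 2853^4≡1549, 2853^8≡1627, 2853^16≡1410, 2853^32≡1623, 2853^64≡78, 2853^128≡250, 2853^256≡1243, 2853^512≡1956, 2853^1024≡1749
1113 = 1024 + 64 + 16 + 8 + 1, so 2853^1113 ≡ 1749·78·1410·1627·2853 ≡ 1548 (mod 2917)
Squares mod 2917: 1113^1≡1113, 1113^2≡1961, 1113^4≡915, 1113^8≡46, 1113^16≡2116, 1113^32≡2778, 1113^64≡1819, 1113^128≡883, 1113^256≡850
395 = 256 + 128 + 8 + 2 + 1, so 1113^395 ≡ 850·883·46·1961·1113 ≡ 1717 (mod 2917)
1548·1717 = 2657916 ≡ 529 (mod 2917)
529 ≡ 529 (mod 2917), so the signature is genuine.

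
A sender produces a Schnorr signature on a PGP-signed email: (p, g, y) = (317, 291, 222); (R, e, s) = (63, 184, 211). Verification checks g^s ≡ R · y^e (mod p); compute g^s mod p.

310

291^2 = 84681 ≡ 42
291^4 ≡ 42^2 = 1764 ≡ 179
291^8 ≡ 179^2 = 32041 ≡ 24
291^16 ≡ 24^2 = 576 ≡ 259
291^32 ≡ 259^2 = 67081 ≡ 194
291^64 ≡ 194^2 = 37636 ≡ 230
291^128 ≡ 230^2 = 52900 ≡ 278
211 = 128 + 64 + 16 + 2 + 1, so 291^211 ≡ 278·230·259·42·291 ≡ 310 (mod 317)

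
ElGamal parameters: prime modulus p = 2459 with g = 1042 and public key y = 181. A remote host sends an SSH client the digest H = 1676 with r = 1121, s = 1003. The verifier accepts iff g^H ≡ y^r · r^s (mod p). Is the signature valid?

Left side g^H mod p:
1042^1676 mod 2459 = 361
Right side y^r · r^s mod p:
181^1121 mod 2459 = 1723
1121^1003 mod 2459 = 357
1723·357 = 615111 ≡ 361 (mod 2459)
361 ≡ 361 (mod 2459), so the signature is genuine.

valid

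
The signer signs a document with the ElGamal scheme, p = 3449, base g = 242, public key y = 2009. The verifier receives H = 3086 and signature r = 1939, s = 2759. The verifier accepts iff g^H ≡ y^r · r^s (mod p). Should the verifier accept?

Left side g^H mod p:
Squares mod 3449: 242^1≡242, 242^2≡3380, 242^4≡1312, 242^8≡293, 242^16≡3073, 242^32≡3416, 242^64≡1089, 242^128≡2914, 242^256≡3407, 242^512≡1764, 242^1024≡698, 242^2048≡895
3086 = 2048 + 1024 + 8 + 4 + 2, so 242^3086 ≡ 895·698·293·1312·3380 ≡ 2853 (mod 3449)
Right side y^r · r^s mod p:
Squares mod 3449: 2009^1≡2009, 2009^2≡751, 2009^4≡1814, 2009^8≡250, 2009^16≡418, 2009^32≡2274, 2009^64≡1025, 2009^128≡2129, 2009^256≡655, 2009^512≡1349, 2009^1024≡2178
1939 = 1024 + 512 + 256 + 128 + 16 + 2 + 1, so 2009^1939 ≡ 2178·1349·655·2129·418·751·2009 ≡ 1476 (mod 3449)
Squares mod 3449: 1939^1≡1939, 1939^2≡311, 1939^4≡149, 1939^8≡1507, 1939^16≡1607, 1939^32≡2597, 1939^64≡1614, 1939^128≡1001, 1939^256≡1791, 1939^512≡111, 1939^1024≡1974, 1939^2048≡2755
2759 = 2048 + 512 + 128 + 64 + 4 + 2 + 1, so 1939^2759 ≡ 2755·111·1001·1614·149·311·1939 ≡ 738 (mod 3449)
1476·738 = 1089288 ≡ 2853 (mod 3449)
2853 ≡ 2853 (mod 3449), so the signature is genuine.

accept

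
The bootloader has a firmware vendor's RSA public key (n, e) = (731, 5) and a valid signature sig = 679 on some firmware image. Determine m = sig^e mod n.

33

Squares mod 731: sig^1≡679, sig^2≡511, sig^4≡154
5 = 4 + 1, so sig^5 ≡ 154·679 ≡ 33 (mod 731)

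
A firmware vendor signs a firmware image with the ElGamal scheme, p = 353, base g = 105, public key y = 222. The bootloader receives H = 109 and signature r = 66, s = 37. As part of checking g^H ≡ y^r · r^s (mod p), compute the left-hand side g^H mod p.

Squares mod 353: 105^1≡105, 105^2≡82, 105^4≡17, 105^8≡289, 105^16≡213, 105^32≡185, 105^64≡337
109 = 64 + 32 + 8 + 4 + 1, so 105^109 ≡ 337·185·289·17·105 ≡ 51 (mod 353)

51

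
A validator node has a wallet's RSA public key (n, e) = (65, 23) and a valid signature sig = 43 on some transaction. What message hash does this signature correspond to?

sig^23 mod 65 = 62

62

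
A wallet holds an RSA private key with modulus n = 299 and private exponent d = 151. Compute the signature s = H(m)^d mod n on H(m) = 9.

243

Squares mod 299: (H(m))^1≡9, (H(m))^2≡81, (H(m))^4≡282, (H(m))^8≡289, (H(m))^16≡100, (H(m))^32≡133, (H(m))^64≡48, (H(m))^128≡211
151 = 128 + 16 + 4 + 2 + 1, so (H(m))^151 ≡ 211·100·282·81·9 ≡ 243 (mod 299)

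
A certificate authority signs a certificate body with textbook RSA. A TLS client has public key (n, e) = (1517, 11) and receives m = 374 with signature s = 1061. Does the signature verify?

Squares mod 1517: s^1≡1061, s^2≡107, s^4≡830, s^8≡182
11 = 8 + 2 + 1, so s^11 ≡ 182·107·1061 ≡ 374 (mod 1517)
s^11 mod 1517 = 374 matches m.

verifies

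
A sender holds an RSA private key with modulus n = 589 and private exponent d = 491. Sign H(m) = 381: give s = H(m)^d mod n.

324

(H(m))^2 ≡ 381^2 = 145161 ≡ 267
(H(m))^4 ≡ 267^2 = 71289 ≡ 20
(H(m))^8 ≡ 20^2 = 400
(H(m))^16 ≡ 400^2 = 160000 ≡ 381
(H(m))^32 ≡ 381^2 = 145161 ≡ 267
(H(m))^64 ≡ 267^2 = 71289 ≡ 20
(H(m))^128 ≡ 20^2 = 400
(H(m))^256 ≡ 400^2 = 160000 ≡ 381
491 = 256 + 128 + 64 + 32 + 8 + 2 + 1, so (H(m))^491 ≡ 381·400·20·267·400·267·381 ≡ 324 (mod 589)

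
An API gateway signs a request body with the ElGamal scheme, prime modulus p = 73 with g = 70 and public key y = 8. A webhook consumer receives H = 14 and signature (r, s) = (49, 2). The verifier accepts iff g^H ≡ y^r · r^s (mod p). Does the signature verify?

verifies

Left side g^H mod p:
70^14 mod 73 = 9
Right side y^r · r^s mod p:
8^49 mod 73 = 8
49^2 mod 73 = 65
8·65 = 520 ≡ 9 (mod 73)
9 ≡ 9 (mod 73), so the signature is genuine.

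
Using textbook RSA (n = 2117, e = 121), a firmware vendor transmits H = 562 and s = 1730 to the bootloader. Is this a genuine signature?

genuine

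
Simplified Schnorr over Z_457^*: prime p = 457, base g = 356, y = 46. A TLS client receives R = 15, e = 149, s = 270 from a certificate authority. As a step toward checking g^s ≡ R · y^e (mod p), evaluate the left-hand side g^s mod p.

402

356^2 = 126736 ≡ 147
356^4 ≡ 147^2 = 21609 ≡ 130
356^8 ≡ 130^2 = 16900 ≡ 448
356^16 ≡ 448^2 = 200704 ≡ 81
356^32 ≡ 81^2 = 6561 ≡ 163
356^64 ≡ 163^2 = 26569 ≡ 63
356^128 ≡ 63^2 = 3969 ≡ 313
356^256 ≡ 313^2 = 97969 ≡ 171
270 = 256 + 8 + 4 + 2, so 356^270 ≡ 171·448·130·147 ≡ 402 (mod 457)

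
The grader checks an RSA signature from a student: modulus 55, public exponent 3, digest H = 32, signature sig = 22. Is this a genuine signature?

forged

sig^2 ≡ 22^2 = 484 ≡ 44
3 = 2 + 1, so sig^3 ≡ 44·22 ≡ 33 (mod 55)
sig^3 mod 55 = 33, but H = 32.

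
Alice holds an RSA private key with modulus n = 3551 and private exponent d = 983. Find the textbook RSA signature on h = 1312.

2137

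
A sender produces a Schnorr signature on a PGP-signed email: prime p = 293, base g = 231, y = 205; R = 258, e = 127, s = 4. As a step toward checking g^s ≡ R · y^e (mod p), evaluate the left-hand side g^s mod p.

53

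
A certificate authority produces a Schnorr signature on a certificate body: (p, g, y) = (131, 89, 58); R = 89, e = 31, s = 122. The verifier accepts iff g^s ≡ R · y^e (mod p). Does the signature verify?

does not verify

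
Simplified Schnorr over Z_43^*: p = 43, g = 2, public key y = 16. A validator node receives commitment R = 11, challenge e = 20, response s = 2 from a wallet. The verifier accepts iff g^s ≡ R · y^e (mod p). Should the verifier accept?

g^s mod p:
Squares mod 43: 2^1≡2, 2^2≡4
2^2 ≡ 4 (mod 43)
R · y^e mod p:
Squares mod 43: 16^1≡16, 16^2≡41, 16^4≡4, 16^8≡16, 16^16≡41
20 = 16 + 4, so 16^20 ≡ 41·4 ≡ 35 (mod 43)
11·35 = 385 ≡ 41 (mod 43)
4 ≠ 41; the check fails.

reject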